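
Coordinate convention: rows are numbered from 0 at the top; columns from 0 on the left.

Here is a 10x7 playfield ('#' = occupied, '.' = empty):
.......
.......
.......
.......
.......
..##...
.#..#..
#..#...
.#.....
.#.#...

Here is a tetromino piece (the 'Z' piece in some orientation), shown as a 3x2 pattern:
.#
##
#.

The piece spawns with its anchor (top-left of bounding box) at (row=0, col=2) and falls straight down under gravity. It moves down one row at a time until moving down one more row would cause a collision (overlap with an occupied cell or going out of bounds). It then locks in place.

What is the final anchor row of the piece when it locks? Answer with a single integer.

Spawn at (row=0, col=2). Try each row:
  row 0: fits
  row 1: fits
  row 2: fits
  row 3: blocked -> lock at row 2

Answer: 2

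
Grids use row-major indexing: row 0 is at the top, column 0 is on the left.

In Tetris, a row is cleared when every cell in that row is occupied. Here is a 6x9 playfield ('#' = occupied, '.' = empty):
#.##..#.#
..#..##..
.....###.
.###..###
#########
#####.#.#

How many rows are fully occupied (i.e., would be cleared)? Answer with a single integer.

Check each row:
  row 0: 4 empty cells -> not full
  row 1: 6 empty cells -> not full
  row 2: 6 empty cells -> not full
  row 3: 3 empty cells -> not full
  row 4: 0 empty cells -> FULL (clear)
  row 5: 2 empty cells -> not full
Total rows cleared: 1

Answer: 1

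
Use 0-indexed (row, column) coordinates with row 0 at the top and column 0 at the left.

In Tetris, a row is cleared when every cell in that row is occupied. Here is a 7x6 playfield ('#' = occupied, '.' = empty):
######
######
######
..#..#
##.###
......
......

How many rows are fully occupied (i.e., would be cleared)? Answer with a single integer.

Check each row:
  row 0: 0 empty cells -> FULL (clear)
  row 1: 0 empty cells -> FULL (clear)
  row 2: 0 empty cells -> FULL (clear)
  row 3: 4 empty cells -> not full
  row 4: 1 empty cell -> not full
  row 5: 6 empty cells -> not full
  row 6: 6 empty cells -> not full
Total rows cleared: 3

Answer: 3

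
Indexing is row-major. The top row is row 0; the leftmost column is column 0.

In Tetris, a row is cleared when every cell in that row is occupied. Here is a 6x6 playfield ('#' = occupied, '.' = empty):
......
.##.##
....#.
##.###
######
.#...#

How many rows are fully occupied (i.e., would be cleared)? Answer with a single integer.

Check each row:
  row 0: 6 empty cells -> not full
  row 1: 2 empty cells -> not full
  row 2: 5 empty cells -> not full
  row 3: 1 empty cell -> not full
  row 4: 0 empty cells -> FULL (clear)
  row 5: 4 empty cells -> not full
Total rows cleared: 1

Answer: 1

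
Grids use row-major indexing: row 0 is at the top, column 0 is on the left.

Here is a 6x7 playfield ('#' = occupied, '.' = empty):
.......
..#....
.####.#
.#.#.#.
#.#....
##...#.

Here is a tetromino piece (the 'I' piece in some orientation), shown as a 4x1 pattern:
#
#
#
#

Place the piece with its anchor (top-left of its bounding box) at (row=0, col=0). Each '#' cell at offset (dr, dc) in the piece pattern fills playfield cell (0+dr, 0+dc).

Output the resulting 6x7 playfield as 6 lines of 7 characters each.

Answer: #......
#.#....
#####.#
##.#.#.
#.#....
##...#.

Derivation:
Fill (0+0,0+0) = (0,0)
Fill (0+1,0+0) = (1,0)
Fill (0+2,0+0) = (2,0)
Fill (0+3,0+0) = (3,0)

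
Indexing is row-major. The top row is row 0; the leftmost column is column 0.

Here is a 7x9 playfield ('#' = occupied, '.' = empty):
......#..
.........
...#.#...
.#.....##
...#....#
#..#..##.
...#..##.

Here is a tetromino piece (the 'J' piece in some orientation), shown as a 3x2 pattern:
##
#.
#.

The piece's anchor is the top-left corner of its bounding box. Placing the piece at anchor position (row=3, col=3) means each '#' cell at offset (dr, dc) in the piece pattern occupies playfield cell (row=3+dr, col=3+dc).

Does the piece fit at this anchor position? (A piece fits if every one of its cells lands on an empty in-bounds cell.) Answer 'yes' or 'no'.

Answer: no

Derivation:
Check each piece cell at anchor (3, 3):
  offset (0,0) -> (3,3): empty -> OK
  offset (0,1) -> (3,4): empty -> OK
  offset (1,0) -> (4,3): occupied ('#') -> FAIL
  offset (2,0) -> (5,3): occupied ('#') -> FAIL
All cells valid: no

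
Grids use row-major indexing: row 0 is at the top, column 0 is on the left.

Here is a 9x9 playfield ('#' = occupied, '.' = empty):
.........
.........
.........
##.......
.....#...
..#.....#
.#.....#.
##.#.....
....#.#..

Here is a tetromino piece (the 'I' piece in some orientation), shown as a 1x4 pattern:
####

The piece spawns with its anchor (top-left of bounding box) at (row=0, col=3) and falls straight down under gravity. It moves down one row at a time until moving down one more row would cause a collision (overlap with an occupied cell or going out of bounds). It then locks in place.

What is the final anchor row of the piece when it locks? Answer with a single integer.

Answer: 3

Derivation:
Spawn at (row=0, col=3). Try each row:
  row 0: fits
  row 1: fits
  row 2: fits
  row 3: fits
  row 4: blocked -> lock at row 3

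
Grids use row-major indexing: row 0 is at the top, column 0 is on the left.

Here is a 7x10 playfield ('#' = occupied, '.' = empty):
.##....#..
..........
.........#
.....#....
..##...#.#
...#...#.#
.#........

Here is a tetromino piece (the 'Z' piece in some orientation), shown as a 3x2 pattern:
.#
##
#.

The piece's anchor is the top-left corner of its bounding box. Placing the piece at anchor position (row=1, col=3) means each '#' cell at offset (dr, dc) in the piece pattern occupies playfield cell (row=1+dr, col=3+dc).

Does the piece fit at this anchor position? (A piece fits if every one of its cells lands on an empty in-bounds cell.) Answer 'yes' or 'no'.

Check each piece cell at anchor (1, 3):
  offset (0,1) -> (1,4): empty -> OK
  offset (1,0) -> (2,3): empty -> OK
  offset (1,1) -> (2,4): empty -> OK
  offset (2,0) -> (3,3): empty -> OK
All cells valid: yes

Answer: yes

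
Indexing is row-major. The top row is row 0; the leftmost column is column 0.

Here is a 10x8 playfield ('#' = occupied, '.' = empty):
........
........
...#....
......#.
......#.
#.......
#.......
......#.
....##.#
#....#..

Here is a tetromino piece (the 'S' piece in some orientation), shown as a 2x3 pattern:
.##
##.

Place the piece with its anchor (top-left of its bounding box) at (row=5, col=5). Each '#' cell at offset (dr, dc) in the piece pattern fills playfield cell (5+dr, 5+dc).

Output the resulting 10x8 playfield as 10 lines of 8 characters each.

Fill (5+0,5+1) = (5,6)
Fill (5+0,5+2) = (5,7)
Fill (5+1,5+0) = (6,5)
Fill (5+1,5+1) = (6,6)

Answer: ........
........
...#....
......#.
......#.
#.....##
#....##.
......#.
....##.#
#....#..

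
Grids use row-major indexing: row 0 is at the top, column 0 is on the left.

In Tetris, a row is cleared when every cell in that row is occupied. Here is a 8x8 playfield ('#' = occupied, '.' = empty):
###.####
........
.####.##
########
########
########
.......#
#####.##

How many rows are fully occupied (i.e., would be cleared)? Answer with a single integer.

Answer: 3

Derivation:
Check each row:
  row 0: 1 empty cell -> not full
  row 1: 8 empty cells -> not full
  row 2: 2 empty cells -> not full
  row 3: 0 empty cells -> FULL (clear)
  row 4: 0 empty cells -> FULL (clear)
  row 5: 0 empty cells -> FULL (clear)
  row 6: 7 empty cells -> not full
  row 7: 1 empty cell -> not full
Total rows cleared: 3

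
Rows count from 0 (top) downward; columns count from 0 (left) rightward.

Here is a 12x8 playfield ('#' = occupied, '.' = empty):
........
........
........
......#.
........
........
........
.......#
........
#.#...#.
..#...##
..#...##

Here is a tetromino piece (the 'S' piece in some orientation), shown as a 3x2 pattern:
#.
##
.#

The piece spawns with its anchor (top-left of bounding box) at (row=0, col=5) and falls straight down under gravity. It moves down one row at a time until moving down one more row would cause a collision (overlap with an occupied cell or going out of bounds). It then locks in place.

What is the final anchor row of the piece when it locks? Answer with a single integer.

Answer: 0

Derivation:
Spawn at (row=0, col=5). Try each row:
  row 0: fits
  row 1: blocked -> lock at row 0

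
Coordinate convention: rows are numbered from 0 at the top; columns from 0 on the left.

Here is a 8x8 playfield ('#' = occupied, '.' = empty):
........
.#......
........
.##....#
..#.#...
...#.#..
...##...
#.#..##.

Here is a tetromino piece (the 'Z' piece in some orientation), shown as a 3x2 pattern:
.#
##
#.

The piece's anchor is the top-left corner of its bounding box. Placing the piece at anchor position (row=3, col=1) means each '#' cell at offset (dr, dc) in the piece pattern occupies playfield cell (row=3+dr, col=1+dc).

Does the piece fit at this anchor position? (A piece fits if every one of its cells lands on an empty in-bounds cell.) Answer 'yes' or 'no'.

Check each piece cell at anchor (3, 1):
  offset (0,1) -> (3,2): occupied ('#') -> FAIL
  offset (1,0) -> (4,1): empty -> OK
  offset (1,1) -> (4,2): occupied ('#') -> FAIL
  offset (2,0) -> (5,1): empty -> OK
All cells valid: no

Answer: no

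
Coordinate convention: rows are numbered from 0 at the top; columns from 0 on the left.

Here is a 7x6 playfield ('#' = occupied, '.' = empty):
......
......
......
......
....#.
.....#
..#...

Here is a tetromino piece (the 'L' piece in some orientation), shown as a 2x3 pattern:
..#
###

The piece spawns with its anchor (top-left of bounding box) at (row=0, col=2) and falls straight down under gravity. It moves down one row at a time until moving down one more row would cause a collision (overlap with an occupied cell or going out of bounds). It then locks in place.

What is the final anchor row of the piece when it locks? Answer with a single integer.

Spawn at (row=0, col=2). Try each row:
  row 0: fits
  row 1: fits
  row 2: fits
  row 3: blocked -> lock at row 2

Answer: 2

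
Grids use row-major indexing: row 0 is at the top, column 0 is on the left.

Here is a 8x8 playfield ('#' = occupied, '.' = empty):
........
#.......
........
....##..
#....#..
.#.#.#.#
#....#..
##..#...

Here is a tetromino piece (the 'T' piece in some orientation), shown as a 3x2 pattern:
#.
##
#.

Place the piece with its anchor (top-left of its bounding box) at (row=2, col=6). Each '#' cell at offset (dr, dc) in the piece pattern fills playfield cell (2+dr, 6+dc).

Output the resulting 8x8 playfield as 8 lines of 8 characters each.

Fill (2+0,6+0) = (2,6)
Fill (2+1,6+0) = (3,6)
Fill (2+1,6+1) = (3,7)
Fill (2+2,6+0) = (4,6)

Answer: ........
#.......
......#.
....####
#....##.
.#.#.#.#
#....#..
##..#...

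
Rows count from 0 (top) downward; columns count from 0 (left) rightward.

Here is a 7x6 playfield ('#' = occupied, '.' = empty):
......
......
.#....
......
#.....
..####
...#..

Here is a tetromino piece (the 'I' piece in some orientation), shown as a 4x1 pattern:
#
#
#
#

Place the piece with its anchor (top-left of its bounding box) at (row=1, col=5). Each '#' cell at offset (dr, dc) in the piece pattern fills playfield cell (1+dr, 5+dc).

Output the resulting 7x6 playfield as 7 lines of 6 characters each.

Fill (1+0,5+0) = (1,5)
Fill (1+1,5+0) = (2,5)
Fill (1+2,5+0) = (3,5)
Fill (1+3,5+0) = (4,5)

Answer: ......
.....#
.#...#
.....#
#....#
..####
...#..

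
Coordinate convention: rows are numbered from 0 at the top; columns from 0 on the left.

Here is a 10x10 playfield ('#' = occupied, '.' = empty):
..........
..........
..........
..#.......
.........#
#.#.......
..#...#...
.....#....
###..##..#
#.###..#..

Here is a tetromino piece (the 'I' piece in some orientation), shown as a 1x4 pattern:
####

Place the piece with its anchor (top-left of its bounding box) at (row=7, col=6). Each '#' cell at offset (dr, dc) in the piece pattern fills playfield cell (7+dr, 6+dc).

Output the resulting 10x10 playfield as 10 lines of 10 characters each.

Fill (7+0,6+0) = (7,6)
Fill (7+0,6+1) = (7,7)
Fill (7+0,6+2) = (7,8)
Fill (7+0,6+3) = (7,9)

Answer: ..........
..........
..........
..#.......
.........#
#.#.......
..#...#...
.....#####
###..##..#
#.###..#..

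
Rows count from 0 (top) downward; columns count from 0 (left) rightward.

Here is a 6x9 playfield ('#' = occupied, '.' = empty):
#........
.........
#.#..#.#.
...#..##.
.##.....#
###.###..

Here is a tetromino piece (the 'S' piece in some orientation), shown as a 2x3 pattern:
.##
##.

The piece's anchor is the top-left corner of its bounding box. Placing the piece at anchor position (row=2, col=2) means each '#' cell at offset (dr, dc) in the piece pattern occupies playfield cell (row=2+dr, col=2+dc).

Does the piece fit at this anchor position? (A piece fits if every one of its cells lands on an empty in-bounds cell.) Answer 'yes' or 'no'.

Check each piece cell at anchor (2, 2):
  offset (0,1) -> (2,3): empty -> OK
  offset (0,2) -> (2,4): empty -> OK
  offset (1,0) -> (3,2): empty -> OK
  offset (1,1) -> (3,3): occupied ('#') -> FAIL
All cells valid: no

Answer: no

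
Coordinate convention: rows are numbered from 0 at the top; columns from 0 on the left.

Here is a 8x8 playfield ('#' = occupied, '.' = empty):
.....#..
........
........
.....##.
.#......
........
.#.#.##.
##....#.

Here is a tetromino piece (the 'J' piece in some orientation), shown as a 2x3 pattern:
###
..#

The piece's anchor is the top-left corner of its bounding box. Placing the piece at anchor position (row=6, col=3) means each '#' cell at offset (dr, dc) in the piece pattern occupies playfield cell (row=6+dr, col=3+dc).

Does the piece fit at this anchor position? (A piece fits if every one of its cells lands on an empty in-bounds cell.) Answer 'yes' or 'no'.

Answer: no

Derivation:
Check each piece cell at anchor (6, 3):
  offset (0,0) -> (6,3): occupied ('#') -> FAIL
  offset (0,1) -> (6,4): empty -> OK
  offset (0,2) -> (6,5): occupied ('#') -> FAIL
  offset (1,2) -> (7,5): empty -> OK
All cells valid: no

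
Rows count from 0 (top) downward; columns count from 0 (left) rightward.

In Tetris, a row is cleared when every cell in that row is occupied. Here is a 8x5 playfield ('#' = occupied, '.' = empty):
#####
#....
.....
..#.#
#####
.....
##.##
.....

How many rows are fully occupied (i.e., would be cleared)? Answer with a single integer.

Check each row:
  row 0: 0 empty cells -> FULL (clear)
  row 1: 4 empty cells -> not full
  row 2: 5 empty cells -> not full
  row 3: 3 empty cells -> not full
  row 4: 0 empty cells -> FULL (clear)
  row 5: 5 empty cells -> not full
  row 6: 1 empty cell -> not full
  row 7: 5 empty cells -> not full
Total rows cleared: 2

Answer: 2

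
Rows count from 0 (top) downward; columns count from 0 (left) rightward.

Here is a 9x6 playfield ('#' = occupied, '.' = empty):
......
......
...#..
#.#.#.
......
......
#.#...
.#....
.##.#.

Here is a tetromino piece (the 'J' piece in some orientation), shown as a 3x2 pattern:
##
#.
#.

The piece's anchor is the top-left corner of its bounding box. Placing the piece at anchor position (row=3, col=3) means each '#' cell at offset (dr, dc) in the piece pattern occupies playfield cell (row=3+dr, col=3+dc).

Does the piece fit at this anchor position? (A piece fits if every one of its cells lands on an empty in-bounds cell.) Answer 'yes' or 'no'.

Check each piece cell at anchor (3, 3):
  offset (0,0) -> (3,3): empty -> OK
  offset (0,1) -> (3,4): occupied ('#') -> FAIL
  offset (1,0) -> (4,3): empty -> OK
  offset (2,0) -> (5,3): empty -> OK
All cells valid: no

Answer: no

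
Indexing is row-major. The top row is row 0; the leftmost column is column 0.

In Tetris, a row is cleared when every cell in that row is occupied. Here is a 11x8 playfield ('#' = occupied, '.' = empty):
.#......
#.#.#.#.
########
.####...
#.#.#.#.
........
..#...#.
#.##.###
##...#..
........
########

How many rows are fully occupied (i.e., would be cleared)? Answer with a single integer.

Answer: 2

Derivation:
Check each row:
  row 0: 7 empty cells -> not full
  row 1: 4 empty cells -> not full
  row 2: 0 empty cells -> FULL (clear)
  row 3: 4 empty cells -> not full
  row 4: 4 empty cells -> not full
  row 5: 8 empty cells -> not full
  row 6: 6 empty cells -> not full
  row 7: 2 empty cells -> not full
  row 8: 5 empty cells -> not full
  row 9: 8 empty cells -> not full
  row 10: 0 empty cells -> FULL (clear)
Total rows cleared: 2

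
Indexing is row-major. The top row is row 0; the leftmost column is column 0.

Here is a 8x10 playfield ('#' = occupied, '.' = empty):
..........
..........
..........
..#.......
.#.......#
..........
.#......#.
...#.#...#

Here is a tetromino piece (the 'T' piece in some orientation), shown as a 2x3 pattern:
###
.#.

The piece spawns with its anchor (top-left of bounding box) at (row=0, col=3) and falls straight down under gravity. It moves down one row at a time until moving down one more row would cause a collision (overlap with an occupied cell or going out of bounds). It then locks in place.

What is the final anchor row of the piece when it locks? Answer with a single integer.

Answer: 6

Derivation:
Spawn at (row=0, col=3). Try each row:
  row 0: fits
  row 1: fits
  row 2: fits
  row 3: fits
  row 4: fits
  row 5: fits
  row 6: fits
  row 7: blocked -> lock at row 6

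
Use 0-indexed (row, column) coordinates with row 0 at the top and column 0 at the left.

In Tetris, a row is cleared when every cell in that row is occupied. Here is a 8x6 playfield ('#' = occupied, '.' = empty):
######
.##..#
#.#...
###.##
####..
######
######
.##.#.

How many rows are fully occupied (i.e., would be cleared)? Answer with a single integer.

Answer: 3

Derivation:
Check each row:
  row 0: 0 empty cells -> FULL (clear)
  row 1: 3 empty cells -> not full
  row 2: 4 empty cells -> not full
  row 3: 1 empty cell -> not full
  row 4: 2 empty cells -> not full
  row 5: 0 empty cells -> FULL (clear)
  row 6: 0 empty cells -> FULL (clear)
  row 7: 3 empty cells -> not full
Total rows cleared: 3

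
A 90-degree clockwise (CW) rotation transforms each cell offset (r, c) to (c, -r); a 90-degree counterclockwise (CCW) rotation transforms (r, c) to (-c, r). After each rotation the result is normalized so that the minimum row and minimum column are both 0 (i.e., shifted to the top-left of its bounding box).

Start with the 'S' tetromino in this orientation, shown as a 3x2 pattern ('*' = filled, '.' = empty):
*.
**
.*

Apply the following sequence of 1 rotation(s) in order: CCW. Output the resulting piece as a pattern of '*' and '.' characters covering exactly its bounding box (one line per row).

Answer: .**
**.

Derivation:
Start:
*.
**
.*
After rotation 1 (CCW):
.**
**.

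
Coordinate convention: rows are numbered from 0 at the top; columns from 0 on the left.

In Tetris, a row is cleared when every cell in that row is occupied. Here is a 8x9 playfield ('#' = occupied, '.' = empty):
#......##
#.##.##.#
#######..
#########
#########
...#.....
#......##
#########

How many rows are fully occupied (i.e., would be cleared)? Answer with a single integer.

Check each row:
  row 0: 6 empty cells -> not full
  row 1: 3 empty cells -> not full
  row 2: 2 empty cells -> not full
  row 3: 0 empty cells -> FULL (clear)
  row 4: 0 empty cells -> FULL (clear)
  row 5: 8 empty cells -> not full
  row 6: 6 empty cells -> not full
  row 7: 0 empty cells -> FULL (clear)
Total rows cleared: 3

Answer: 3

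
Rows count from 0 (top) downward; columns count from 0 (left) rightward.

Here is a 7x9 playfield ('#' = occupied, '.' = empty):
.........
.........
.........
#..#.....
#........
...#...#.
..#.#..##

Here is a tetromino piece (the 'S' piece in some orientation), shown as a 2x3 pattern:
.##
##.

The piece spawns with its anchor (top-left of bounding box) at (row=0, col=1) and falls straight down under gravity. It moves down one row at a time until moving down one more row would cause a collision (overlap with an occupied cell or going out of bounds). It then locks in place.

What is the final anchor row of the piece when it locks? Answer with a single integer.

Spawn at (row=0, col=1). Try each row:
  row 0: fits
  row 1: fits
  row 2: fits
  row 3: blocked -> lock at row 2

Answer: 2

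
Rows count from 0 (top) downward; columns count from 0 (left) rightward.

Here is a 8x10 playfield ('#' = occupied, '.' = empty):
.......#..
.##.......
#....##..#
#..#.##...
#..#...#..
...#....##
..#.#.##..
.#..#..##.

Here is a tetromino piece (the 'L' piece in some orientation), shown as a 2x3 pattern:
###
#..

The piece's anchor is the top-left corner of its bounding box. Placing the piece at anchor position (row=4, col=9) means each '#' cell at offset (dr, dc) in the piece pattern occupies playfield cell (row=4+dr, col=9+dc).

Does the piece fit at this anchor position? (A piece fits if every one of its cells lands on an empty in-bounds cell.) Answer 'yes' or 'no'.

Answer: no

Derivation:
Check each piece cell at anchor (4, 9):
  offset (0,0) -> (4,9): empty -> OK
  offset (0,1) -> (4,10): out of bounds -> FAIL
  offset (0,2) -> (4,11): out of bounds -> FAIL
  offset (1,0) -> (5,9): occupied ('#') -> FAIL
All cells valid: no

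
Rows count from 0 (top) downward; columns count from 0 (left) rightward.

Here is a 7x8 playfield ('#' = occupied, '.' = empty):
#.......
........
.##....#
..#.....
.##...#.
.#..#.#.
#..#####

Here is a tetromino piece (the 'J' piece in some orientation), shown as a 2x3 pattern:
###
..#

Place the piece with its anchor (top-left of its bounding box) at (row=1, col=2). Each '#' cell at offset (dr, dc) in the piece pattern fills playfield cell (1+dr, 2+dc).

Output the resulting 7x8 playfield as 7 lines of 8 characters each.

Answer: #.......
..###...
.##.#..#
..#.....
.##...#.
.#..#.#.
#..#####

Derivation:
Fill (1+0,2+0) = (1,2)
Fill (1+0,2+1) = (1,3)
Fill (1+0,2+2) = (1,4)
Fill (1+1,2+2) = (2,4)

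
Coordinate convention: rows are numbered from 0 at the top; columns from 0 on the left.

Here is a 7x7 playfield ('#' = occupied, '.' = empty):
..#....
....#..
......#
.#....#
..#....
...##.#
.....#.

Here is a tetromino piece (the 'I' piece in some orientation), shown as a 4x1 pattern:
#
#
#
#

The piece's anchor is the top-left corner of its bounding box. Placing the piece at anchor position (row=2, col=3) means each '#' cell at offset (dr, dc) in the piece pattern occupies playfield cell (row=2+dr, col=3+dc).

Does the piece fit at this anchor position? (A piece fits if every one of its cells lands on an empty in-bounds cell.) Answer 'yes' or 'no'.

Answer: no

Derivation:
Check each piece cell at anchor (2, 3):
  offset (0,0) -> (2,3): empty -> OK
  offset (1,0) -> (3,3): empty -> OK
  offset (2,0) -> (4,3): empty -> OK
  offset (3,0) -> (5,3): occupied ('#') -> FAIL
All cells valid: no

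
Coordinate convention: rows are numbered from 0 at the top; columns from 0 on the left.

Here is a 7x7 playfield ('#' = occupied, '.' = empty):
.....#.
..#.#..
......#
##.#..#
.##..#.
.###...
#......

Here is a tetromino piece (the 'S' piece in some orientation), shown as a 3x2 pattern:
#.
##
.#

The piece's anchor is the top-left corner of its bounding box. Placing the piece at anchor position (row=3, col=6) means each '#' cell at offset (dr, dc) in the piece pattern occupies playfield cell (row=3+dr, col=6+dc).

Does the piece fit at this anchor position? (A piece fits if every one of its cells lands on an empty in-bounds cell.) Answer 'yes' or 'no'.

Check each piece cell at anchor (3, 6):
  offset (0,0) -> (3,6): occupied ('#') -> FAIL
  offset (1,0) -> (4,6): empty -> OK
  offset (1,1) -> (4,7): out of bounds -> FAIL
  offset (2,1) -> (5,7): out of bounds -> FAIL
All cells valid: no

Answer: no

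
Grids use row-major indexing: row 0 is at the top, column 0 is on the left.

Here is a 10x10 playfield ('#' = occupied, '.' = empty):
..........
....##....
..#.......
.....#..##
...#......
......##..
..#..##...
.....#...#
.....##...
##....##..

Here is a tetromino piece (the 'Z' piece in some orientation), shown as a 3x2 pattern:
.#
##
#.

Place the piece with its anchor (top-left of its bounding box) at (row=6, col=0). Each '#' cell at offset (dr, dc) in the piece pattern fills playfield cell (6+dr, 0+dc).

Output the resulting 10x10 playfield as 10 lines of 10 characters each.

Fill (6+0,0+1) = (6,1)
Fill (6+1,0+0) = (7,0)
Fill (6+1,0+1) = (7,1)
Fill (6+2,0+0) = (8,0)

Answer: ..........
....##....
..#.......
.....#..##
...#......
......##..
.##..##...
##...#...#
#....##...
##....##..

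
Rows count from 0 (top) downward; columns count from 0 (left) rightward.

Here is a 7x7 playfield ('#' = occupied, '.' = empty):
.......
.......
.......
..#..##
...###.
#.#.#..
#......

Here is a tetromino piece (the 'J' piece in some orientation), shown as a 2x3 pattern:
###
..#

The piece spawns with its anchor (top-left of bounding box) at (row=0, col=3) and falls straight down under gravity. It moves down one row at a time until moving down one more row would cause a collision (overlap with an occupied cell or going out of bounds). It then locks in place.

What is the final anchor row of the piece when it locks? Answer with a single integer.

Answer: 1

Derivation:
Spawn at (row=0, col=3). Try each row:
  row 0: fits
  row 1: fits
  row 2: blocked -> lock at row 1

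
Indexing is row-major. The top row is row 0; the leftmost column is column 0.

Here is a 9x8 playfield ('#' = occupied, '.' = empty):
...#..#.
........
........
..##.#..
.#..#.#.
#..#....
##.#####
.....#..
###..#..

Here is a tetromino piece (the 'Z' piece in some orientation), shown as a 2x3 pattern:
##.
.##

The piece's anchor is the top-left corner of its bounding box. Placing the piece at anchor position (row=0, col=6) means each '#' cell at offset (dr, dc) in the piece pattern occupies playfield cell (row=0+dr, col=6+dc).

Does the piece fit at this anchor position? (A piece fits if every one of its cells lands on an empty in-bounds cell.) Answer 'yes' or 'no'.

Check each piece cell at anchor (0, 6):
  offset (0,0) -> (0,6): occupied ('#') -> FAIL
  offset (0,1) -> (0,7): empty -> OK
  offset (1,1) -> (1,7): empty -> OK
  offset (1,2) -> (1,8): out of bounds -> FAIL
All cells valid: no

Answer: no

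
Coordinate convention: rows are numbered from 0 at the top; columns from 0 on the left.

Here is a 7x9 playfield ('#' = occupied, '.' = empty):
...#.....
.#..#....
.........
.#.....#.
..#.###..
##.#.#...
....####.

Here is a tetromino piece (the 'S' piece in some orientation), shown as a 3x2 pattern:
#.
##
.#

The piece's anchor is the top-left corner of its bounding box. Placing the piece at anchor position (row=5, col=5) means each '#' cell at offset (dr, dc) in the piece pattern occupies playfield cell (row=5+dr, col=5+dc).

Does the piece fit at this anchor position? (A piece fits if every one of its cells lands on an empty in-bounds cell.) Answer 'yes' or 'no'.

Answer: no

Derivation:
Check each piece cell at anchor (5, 5):
  offset (0,0) -> (5,5): occupied ('#') -> FAIL
  offset (1,0) -> (6,5): occupied ('#') -> FAIL
  offset (1,1) -> (6,6): occupied ('#') -> FAIL
  offset (2,1) -> (7,6): out of bounds -> FAIL
All cells valid: no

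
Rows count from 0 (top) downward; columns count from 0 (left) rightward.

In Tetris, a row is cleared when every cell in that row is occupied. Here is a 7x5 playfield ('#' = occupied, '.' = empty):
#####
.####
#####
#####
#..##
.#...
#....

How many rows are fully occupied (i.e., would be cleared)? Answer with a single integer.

Answer: 3

Derivation:
Check each row:
  row 0: 0 empty cells -> FULL (clear)
  row 1: 1 empty cell -> not full
  row 2: 0 empty cells -> FULL (clear)
  row 3: 0 empty cells -> FULL (clear)
  row 4: 2 empty cells -> not full
  row 5: 4 empty cells -> not full
  row 6: 4 empty cells -> not full
Total rows cleared: 3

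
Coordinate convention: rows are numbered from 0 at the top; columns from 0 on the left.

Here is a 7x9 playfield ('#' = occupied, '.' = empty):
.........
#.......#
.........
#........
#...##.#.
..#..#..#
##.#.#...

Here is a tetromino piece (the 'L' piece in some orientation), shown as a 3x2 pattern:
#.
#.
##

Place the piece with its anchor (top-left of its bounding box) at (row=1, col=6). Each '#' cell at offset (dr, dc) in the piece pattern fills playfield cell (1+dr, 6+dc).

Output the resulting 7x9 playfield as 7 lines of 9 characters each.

Fill (1+0,6+0) = (1,6)
Fill (1+1,6+0) = (2,6)
Fill (1+2,6+0) = (3,6)
Fill (1+2,6+1) = (3,7)

Answer: .........
#.....#.#
......#..
#.....##.
#...##.#.
..#..#..#
##.#.#...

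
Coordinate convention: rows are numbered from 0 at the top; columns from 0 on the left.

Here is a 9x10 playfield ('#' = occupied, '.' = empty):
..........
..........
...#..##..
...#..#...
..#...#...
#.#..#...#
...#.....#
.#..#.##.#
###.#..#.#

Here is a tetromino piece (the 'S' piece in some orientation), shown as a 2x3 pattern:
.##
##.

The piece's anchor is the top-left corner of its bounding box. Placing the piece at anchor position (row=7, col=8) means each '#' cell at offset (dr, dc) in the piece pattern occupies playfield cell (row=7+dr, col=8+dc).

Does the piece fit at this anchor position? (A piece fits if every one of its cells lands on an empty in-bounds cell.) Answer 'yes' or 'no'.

Answer: no

Derivation:
Check each piece cell at anchor (7, 8):
  offset (0,1) -> (7,9): occupied ('#') -> FAIL
  offset (0,2) -> (7,10): out of bounds -> FAIL
  offset (1,0) -> (8,8): empty -> OK
  offset (1,1) -> (8,9): occupied ('#') -> FAIL
All cells valid: no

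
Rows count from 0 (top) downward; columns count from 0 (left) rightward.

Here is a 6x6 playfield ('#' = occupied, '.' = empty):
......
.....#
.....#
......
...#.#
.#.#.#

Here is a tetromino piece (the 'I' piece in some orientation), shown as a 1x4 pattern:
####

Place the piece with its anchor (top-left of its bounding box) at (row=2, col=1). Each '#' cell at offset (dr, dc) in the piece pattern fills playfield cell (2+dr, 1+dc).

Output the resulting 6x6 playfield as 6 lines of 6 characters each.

Answer: ......
.....#
.#####
......
...#.#
.#.#.#

Derivation:
Fill (2+0,1+0) = (2,1)
Fill (2+0,1+1) = (2,2)
Fill (2+0,1+2) = (2,3)
Fill (2+0,1+3) = (2,4)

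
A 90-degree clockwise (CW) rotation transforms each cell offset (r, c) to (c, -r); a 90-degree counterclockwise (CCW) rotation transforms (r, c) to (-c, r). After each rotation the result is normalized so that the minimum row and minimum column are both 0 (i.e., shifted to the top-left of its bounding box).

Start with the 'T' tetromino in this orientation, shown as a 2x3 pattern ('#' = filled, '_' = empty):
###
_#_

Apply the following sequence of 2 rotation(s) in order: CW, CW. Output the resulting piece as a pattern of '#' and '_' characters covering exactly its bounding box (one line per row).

Start:
###
_#_
After rotation 1 (CW):
_#
##
_#
After rotation 2 (CW):
_#_
###

Answer: _#_
###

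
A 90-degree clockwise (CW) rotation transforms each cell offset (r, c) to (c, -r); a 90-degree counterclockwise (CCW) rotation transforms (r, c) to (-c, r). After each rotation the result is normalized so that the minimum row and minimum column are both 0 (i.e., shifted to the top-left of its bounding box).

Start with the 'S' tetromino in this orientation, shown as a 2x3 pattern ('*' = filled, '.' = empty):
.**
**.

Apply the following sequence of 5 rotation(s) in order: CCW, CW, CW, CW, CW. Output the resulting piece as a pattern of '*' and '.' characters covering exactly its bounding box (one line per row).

Answer: *.
**
.*

Derivation:
Start:
.**
**.
After rotation 1 (CCW):
*.
**
.*
After rotation 2 (CW):
.**
**.
After rotation 3 (CW):
*.
**
.*
After rotation 4 (CW):
.**
**.
After rotation 5 (CW):
*.
**
.*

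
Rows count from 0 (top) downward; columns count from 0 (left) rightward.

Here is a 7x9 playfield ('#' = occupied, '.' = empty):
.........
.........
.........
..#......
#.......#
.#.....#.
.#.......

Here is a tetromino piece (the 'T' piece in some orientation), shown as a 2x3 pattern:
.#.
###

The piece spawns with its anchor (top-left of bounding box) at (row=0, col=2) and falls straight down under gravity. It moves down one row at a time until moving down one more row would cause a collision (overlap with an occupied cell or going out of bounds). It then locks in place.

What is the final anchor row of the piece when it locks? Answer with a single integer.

Answer: 1

Derivation:
Spawn at (row=0, col=2). Try each row:
  row 0: fits
  row 1: fits
  row 2: blocked -> lock at row 1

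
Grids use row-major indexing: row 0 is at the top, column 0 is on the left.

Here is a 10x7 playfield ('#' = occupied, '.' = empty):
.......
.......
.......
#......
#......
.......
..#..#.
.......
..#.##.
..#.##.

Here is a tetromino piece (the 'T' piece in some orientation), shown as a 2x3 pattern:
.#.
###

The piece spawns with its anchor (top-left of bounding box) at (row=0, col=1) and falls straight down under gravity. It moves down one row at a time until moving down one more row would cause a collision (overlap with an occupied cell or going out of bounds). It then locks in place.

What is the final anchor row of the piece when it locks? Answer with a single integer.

Spawn at (row=0, col=1). Try each row:
  row 0: fits
  row 1: fits
  row 2: fits
  row 3: fits
  row 4: fits
  row 5: blocked -> lock at row 4

Answer: 4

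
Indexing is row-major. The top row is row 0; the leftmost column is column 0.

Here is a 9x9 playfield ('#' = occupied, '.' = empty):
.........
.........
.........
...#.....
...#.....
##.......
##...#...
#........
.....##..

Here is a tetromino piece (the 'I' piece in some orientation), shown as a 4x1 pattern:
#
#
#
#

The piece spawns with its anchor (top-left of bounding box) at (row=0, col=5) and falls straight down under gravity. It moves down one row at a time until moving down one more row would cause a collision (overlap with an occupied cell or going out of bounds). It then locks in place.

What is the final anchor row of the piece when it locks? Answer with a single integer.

Spawn at (row=0, col=5). Try each row:
  row 0: fits
  row 1: fits
  row 2: fits
  row 3: blocked -> lock at row 2

Answer: 2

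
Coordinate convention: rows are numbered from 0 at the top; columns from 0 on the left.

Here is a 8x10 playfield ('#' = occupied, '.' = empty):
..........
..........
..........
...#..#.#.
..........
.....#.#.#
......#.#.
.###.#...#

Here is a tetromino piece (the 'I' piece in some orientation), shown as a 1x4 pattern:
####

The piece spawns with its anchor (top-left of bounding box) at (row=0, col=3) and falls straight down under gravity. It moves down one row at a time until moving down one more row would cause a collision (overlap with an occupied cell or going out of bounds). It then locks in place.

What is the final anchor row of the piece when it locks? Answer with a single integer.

Answer: 2

Derivation:
Spawn at (row=0, col=3). Try each row:
  row 0: fits
  row 1: fits
  row 2: fits
  row 3: blocked -> lock at row 2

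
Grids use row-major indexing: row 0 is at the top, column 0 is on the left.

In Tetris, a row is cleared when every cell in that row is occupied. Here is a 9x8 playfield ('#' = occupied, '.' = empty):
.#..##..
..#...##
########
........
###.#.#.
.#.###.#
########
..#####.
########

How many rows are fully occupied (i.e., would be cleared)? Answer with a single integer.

Check each row:
  row 0: 5 empty cells -> not full
  row 1: 5 empty cells -> not full
  row 2: 0 empty cells -> FULL (clear)
  row 3: 8 empty cells -> not full
  row 4: 3 empty cells -> not full
  row 5: 3 empty cells -> not full
  row 6: 0 empty cells -> FULL (clear)
  row 7: 3 empty cells -> not full
  row 8: 0 empty cells -> FULL (clear)
Total rows cleared: 3

Answer: 3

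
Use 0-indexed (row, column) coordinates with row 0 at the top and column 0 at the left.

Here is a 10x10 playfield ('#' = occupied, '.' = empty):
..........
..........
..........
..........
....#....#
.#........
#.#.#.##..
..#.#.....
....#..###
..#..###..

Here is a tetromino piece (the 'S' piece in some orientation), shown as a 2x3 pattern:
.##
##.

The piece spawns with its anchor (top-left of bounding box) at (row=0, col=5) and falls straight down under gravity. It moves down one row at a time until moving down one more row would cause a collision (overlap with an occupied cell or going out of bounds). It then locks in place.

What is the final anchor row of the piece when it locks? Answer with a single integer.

Spawn at (row=0, col=5). Try each row:
  row 0: fits
  row 1: fits
  row 2: fits
  row 3: fits
  row 4: fits
  row 5: blocked -> lock at row 4

Answer: 4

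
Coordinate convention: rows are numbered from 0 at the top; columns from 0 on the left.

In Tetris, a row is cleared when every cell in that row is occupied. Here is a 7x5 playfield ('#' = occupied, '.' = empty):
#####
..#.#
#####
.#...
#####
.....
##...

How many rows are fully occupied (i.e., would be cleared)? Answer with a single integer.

Check each row:
  row 0: 0 empty cells -> FULL (clear)
  row 1: 3 empty cells -> not full
  row 2: 0 empty cells -> FULL (clear)
  row 3: 4 empty cells -> not full
  row 4: 0 empty cells -> FULL (clear)
  row 5: 5 empty cells -> not full
  row 6: 3 empty cells -> not full
Total rows cleared: 3

Answer: 3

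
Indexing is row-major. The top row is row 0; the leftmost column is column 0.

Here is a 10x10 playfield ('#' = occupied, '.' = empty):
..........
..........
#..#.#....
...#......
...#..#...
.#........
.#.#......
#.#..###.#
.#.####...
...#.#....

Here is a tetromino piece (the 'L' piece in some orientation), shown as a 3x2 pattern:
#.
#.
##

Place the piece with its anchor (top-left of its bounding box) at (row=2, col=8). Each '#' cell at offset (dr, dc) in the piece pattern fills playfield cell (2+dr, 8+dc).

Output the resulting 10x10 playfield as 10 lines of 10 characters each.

Answer: ..........
..........
#..#.#..#.
...#....#.
...#..#.##
.#........
.#.#......
#.#..###.#
.#.####...
...#.#....

Derivation:
Fill (2+0,8+0) = (2,8)
Fill (2+1,8+0) = (3,8)
Fill (2+2,8+0) = (4,8)
Fill (2+2,8+1) = (4,9)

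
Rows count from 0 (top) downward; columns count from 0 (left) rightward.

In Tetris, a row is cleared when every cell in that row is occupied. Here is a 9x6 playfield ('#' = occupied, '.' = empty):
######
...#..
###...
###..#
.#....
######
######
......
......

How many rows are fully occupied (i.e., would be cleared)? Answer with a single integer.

Check each row:
  row 0: 0 empty cells -> FULL (clear)
  row 1: 5 empty cells -> not full
  row 2: 3 empty cells -> not full
  row 3: 2 empty cells -> not full
  row 4: 5 empty cells -> not full
  row 5: 0 empty cells -> FULL (clear)
  row 6: 0 empty cells -> FULL (clear)
  row 7: 6 empty cells -> not full
  row 8: 6 empty cells -> not full
Total rows cleared: 3

Answer: 3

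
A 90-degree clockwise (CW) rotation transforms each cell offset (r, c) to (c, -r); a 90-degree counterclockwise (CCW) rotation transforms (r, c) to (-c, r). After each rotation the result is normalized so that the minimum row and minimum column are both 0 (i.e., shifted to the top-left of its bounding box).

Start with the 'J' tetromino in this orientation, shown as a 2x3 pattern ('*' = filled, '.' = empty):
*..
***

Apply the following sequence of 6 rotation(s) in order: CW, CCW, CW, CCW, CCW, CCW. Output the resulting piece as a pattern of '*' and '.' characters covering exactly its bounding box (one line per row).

Start:
*..
***
After rotation 1 (CW):
**
*.
*.
After rotation 2 (CCW):
*..
***
After rotation 3 (CW):
**
*.
*.
After rotation 4 (CCW):
*..
***
After rotation 5 (CCW):
.*
.*
**
After rotation 6 (CCW):
***
..*

Answer: ***
..*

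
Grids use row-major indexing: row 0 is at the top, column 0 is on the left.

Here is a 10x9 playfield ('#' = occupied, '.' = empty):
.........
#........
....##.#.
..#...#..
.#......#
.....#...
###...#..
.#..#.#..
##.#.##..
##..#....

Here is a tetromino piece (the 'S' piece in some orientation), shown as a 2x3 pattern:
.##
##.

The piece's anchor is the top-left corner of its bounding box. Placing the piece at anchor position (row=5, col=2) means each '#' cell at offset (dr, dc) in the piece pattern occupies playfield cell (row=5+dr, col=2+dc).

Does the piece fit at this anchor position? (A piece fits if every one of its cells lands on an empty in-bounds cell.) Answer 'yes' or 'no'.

Check each piece cell at anchor (5, 2):
  offset (0,1) -> (5,3): empty -> OK
  offset (0,2) -> (5,4): empty -> OK
  offset (1,0) -> (6,2): occupied ('#') -> FAIL
  offset (1,1) -> (6,3): empty -> OK
All cells valid: no

Answer: no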